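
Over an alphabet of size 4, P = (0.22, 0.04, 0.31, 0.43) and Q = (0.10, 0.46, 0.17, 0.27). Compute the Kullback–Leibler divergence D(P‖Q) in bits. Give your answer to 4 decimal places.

0.6667 bits

D(P‖Q) = Σ p·log₂(p/q).
  0.22·log₂(0.22/0.10) = 0.25025
  0.04·log₂(0.04/0.46) = -0.14094
  0.31·log₂(0.31/0.17) = 0.26869
  0.43·log₂(0.43/0.27) = 0.28869
D(P‖Q) = 0.6667 bits.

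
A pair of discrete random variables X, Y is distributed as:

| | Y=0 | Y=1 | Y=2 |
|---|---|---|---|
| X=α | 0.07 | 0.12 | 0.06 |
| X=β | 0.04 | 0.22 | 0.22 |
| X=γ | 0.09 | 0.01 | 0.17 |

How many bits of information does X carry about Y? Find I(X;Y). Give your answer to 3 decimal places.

0.191 bits

Marginals: p(X) = (0.2500, 0.4800, 0.2700), p(Y) = (0.2000, 0.3500, 0.4500).
I(X;Y) = H(X) + H(Y) − H(X,Y).
H(X) = 1.5183, H(Y) = 1.5129, H(X,Y) = 2.8397.
I(X;Y) = 1.5183 + 1.5129 − 2.8397 = 0.191 bits.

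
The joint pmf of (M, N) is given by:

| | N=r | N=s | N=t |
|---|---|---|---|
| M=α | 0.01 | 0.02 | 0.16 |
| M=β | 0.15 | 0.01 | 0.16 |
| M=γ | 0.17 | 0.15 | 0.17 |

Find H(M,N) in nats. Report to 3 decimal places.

1.928 nats

H(M,N) = −Σ p(x,y)·ln p(x,y) over all 9 cells.
  cell (α,r): −0.01·ln0.01 = 0.0461
  cell (α,s): −0.02·ln0.02 = 0.0782
  cell (α,t): −0.16·ln0.16 = 0.2932
  cell (β,r): −0.15·ln0.15 = 0.2846
  cell (β,s): −0.01·ln0.01 = 0.0461
  cell (β,t): −0.16·ln0.16 = 0.2932
  cell (γ,r): −0.17·ln0.17 = 0.3012
  cell (γ,s): −0.15·ln0.15 = 0.2846
  cell (γ,t): −0.17·ln0.17 = 0.3012
Sum = 1.928 nats.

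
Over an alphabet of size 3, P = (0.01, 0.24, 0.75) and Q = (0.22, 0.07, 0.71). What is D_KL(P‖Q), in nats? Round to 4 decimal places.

D(P‖Q) = Σ p·ln(p/q).
  0.01·ln(0.01/0.22) = -0.03091
  0.24·ln(0.24/0.07) = 0.29571
  0.75·ln(0.75/0.71) = 0.04111
D(P‖Q) = 0.3059 nats.

0.3059 nats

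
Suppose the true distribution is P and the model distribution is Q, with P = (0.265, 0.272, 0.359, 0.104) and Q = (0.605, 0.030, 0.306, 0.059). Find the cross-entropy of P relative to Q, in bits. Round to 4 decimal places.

H(P,Q) = −Σ p·log₂ q.
  −0.265·log₂(0.605) = 0.19212
  −0.272·log₂(0.030) = 1.37602
  −0.359·log₂(0.306) = 0.61331
  −0.104·log₂(0.059) = 0.42465
H(P,Q) = 2.6061 bits.

2.6061 bits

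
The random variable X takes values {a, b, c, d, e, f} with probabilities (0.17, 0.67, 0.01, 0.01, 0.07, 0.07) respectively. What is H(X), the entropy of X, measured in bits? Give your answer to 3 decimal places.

H(X) = −Σ p·log₂ p.
  −(0.17)·log₂(0.17) = 0.4346
  −(0.67)·log₂(0.67) = 0.3871
  −(0.01)·log₂(0.01) = 0.0664
  −(0.01)·log₂(0.01) = 0.0664
  −(0.07)·log₂(0.07) = 0.2686
  −(0.07)·log₂(0.07) = 0.2686
Sum: 0.4346 + 0.3871 + 0.0664 + 0.0664 + 0.2686 + 0.2686 = 1.492 bits.

1.492 bits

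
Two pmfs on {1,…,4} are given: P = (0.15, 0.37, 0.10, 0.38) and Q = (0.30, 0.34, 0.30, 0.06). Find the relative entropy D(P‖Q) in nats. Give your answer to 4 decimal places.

0.5189 nats

D(P‖Q) = Σ p·ln(p/q).
  0.15·ln(0.15/0.30) = -0.10397
  0.37·ln(0.37/0.34) = 0.03129
  0.10·ln(0.10/0.30) = -0.10986
  0.38·ln(0.38/0.06) = 0.70141
D(P‖Q) = 0.5189 nats.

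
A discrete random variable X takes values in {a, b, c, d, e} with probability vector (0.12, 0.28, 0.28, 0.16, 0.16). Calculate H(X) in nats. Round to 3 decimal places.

1.554 nats

H(X) = −Σ p·ln p.
  −(0.12)·ln(0.12) = 0.2544
  −(0.28)·ln(0.28) = 0.3564
  −(0.28)·ln(0.28) = 0.3564
  −(0.16)·ln(0.16) = 0.2932
  −(0.16)·ln(0.16) = 0.2932
Sum: 0.2544 + 0.3564 + 0.3564 + 0.2932 + 0.2932 = 1.554 nats.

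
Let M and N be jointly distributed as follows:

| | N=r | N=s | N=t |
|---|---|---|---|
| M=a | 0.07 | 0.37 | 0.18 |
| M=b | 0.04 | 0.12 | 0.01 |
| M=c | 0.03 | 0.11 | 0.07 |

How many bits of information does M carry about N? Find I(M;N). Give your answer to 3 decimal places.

Marginals: p(M) = (0.6200, 0.1700, 0.2100), p(N) = (0.1400, 0.6000, 0.2600).
I(M;N) = Σ p(x,y)·log₂[p(x,y)/(p(x)p(y))].
  (a,r): 0.07·log₂(0.8065) = -0.0217
  (a,s): 0.37·log₂(0.9946) = -0.0029
  (a,t): 0.18·log₂(1.1166) = 0.0286
  (b,r): 0.04·log₂(1.6807) = 0.0300
  (b,s): 0.12·log₂(1.1765) = 0.0281
  (b,t): 0.01·log₂(0.2262) = -0.0214
  (c,r): 0.03·log₂(1.0204) = 0.0009
  (c,s): 0.11·log₂(0.8730) = -0.0216
  (c,t): 0.07·log₂(1.2821) = 0.0251
Sum = 0.045 bits.

0.045 bits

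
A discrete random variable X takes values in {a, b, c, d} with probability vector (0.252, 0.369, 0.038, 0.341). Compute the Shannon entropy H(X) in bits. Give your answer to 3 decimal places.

1.740 bits

H(X) = −Σ p·log₂ p.
  −(0.252)·log₂(0.252) = 0.5011
  −(0.369)·log₂(0.369) = 0.5307
  −(0.038)·log₂(0.038) = 0.1793
  −(0.341)·log₂(0.341) = 0.5293
Sum: 0.5011 + 0.5307 + 0.1793 + 0.5293 = 1.740 bits.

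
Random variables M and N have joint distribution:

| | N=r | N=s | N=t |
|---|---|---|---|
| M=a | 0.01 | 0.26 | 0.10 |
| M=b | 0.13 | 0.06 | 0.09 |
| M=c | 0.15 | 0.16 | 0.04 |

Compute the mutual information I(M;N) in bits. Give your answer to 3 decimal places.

0.227 bits

Marginals: p(M) = (0.3700, 0.2800, 0.3500), p(N) = (0.2900, 0.4800, 0.2300).
I(M;N) = H(M) + H(N) − H(M,N).
H(M) = 1.5751, H(N) = 1.5138, H(M,N) = 2.8621.
I(M;N) = 1.5751 + 1.5138 − 2.8621 = 0.227 bits.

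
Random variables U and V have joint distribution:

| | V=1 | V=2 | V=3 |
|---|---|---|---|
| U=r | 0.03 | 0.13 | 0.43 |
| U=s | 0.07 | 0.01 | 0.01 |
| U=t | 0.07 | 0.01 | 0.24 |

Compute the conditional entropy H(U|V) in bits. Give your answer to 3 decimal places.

1.065 bits

Marginals: p(U) = (0.5900, 0.0900, 0.3200), p(V) = (0.1700, 0.1500, 0.6800).
H(U|V) = Σ p(V) · H(U|V=·).
  V=1: p=0.1700, H(U|V=1) = 1.4958
  V=2: p=0.1500, H(U|V=2) = 0.6998
  V=3: p=0.6800, H(U|V=3) = 1.0379
Weighted sum = 1.065 bits.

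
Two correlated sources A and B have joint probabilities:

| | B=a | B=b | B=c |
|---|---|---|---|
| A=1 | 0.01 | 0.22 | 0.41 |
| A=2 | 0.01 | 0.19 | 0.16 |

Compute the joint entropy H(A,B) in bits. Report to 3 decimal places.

2.019 bits

H(A,B) = −Σ p(x,y)·log₂ p(x,y) over all 6 cells.
  cell (1,a): −0.01·log₂0.01 = 0.0664
  cell (1,b): −0.22·log₂0.22 = 0.4806
  cell (1,c): −0.41·log₂0.41 = 0.5274
  cell (2,a): −0.01·log₂0.01 = 0.0664
  cell (2,b): −0.19·log₂0.19 = 0.4552
  cell (2,c): −0.16·log₂0.16 = 0.4230
Sum = 2.019 bits.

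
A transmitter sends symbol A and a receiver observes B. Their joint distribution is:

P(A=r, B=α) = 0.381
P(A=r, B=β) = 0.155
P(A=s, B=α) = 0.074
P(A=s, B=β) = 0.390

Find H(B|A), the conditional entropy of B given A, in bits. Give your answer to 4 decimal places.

0.7588 bits

Marginals: p(A) = (0.5360, 0.4640), p(B) = (0.4550, 0.5450).
H(B|A) = Σ p(A) · H(B|A=·).
  A=r: p=0.5360, H(B|A=r) = 0.8677
  A=s: p=0.4640, H(B|A=s) = 0.6331
Weighted sum = 0.7588 bits.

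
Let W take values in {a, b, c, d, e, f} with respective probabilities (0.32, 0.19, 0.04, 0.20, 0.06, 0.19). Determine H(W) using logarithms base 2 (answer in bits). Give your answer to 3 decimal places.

2.330 bits

H(W) = −Σ p·log₂ p.
  −(0.32)·log₂(0.32) = 0.5260
  −(0.19)·log₂(0.19) = 0.4552
  −(0.04)·log₂(0.04) = 0.1858
  −(0.20)·log₂(0.20) = 0.4644
  −(0.06)·log₂(0.06) = 0.2435
  −(0.19)·log₂(0.19) = 0.4552
Sum: 0.5260 + 0.4552 + 0.1858 + 0.4644 + 0.2435 + 0.4552 = 2.330 bits.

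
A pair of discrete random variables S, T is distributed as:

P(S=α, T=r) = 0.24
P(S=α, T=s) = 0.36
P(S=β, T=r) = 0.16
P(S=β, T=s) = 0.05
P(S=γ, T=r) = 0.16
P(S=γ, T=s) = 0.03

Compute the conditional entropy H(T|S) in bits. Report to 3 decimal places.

Chain rule: H(T|S) = H(S,T) − H(S).
Marginals: p(S) = (0.6000, 0.2100, 0.1900), p(T) = (0.5600, 0.4400).
H(S,T) = 2.2386 bits; H(S) = 1.3702 bits.
H(T|S) = 2.2386 − 1.3702 = 0.868 bits.

0.868 bits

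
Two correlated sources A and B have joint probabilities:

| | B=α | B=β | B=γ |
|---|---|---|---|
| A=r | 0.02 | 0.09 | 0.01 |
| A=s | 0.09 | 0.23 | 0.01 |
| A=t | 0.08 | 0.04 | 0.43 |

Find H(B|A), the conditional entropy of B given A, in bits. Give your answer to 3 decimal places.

0.990 bits

Marginals: p(A) = (0.1200, 0.3300, 0.5500), p(B) = (0.1900, 0.3600, 0.4500).
H(B|A) = Σ p(A) · H(B|A=·).
  A=r: p=0.1200, H(B|A=r) = 1.0409
  A=s: p=0.3300, H(B|A=s) = 1.0271
  A=t: p=0.5500, H(B|A=t) = 0.9572
Weighted sum = 0.990 bits.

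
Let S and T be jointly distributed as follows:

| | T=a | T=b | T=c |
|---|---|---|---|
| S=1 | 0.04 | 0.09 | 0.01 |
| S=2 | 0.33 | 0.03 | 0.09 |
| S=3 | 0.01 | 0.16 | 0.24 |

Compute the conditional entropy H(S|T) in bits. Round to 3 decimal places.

Marginals: p(S) = (0.1400, 0.4500, 0.4100), p(T) = (0.3800, 0.2800, 0.3400).
H(S|T) = Σ p(T) · H(S|T=·).
  T=a: p=0.3800, H(S|T=a) = 0.6567
  T=b: p=0.2800, H(S|T=b) = 1.3329
  T=c: p=0.3400, H(S|T=c) = 1.0119
Weighted sum = 0.967 bits.

0.967 bits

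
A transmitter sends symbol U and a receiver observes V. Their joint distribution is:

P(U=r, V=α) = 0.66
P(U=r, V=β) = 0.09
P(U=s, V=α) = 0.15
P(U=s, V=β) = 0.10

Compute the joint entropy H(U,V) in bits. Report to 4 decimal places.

H(U,V) = −Σ p(x,y)·log₂ p(x,y) over all 4 cells.
  cell (r,α): −0.66·log₂0.66 = 0.39564
  cell (r,β): −0.09·log₂0.09 = 0.31265
  cell (s,α): −0.15·log₂0.15 = 0.41054
  cell (s,β): −0.10·log₂0.10 = 0.33219
Sum = 1.4510 bits.

1.4510 bits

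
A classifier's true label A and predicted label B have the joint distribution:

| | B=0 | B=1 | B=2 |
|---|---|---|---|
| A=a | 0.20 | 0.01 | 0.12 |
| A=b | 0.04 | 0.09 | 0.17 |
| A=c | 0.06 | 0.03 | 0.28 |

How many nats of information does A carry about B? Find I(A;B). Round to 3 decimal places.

Marginals: p(A) = (0.3300, 0.3000, 0.3700), p(B) = (0.3000, 0.1300, 0.5700).
I(A;B) = Σ p(x,y)·ln[p(x,y)/(p(x)p(y))].
  (a,0): 0.20·ln(2.0202) = 0.1406
  (a,1): 0.01·ln(0.2331) = -0.0146
  (a,2): 0.12·ln(0.6380) = -0.0539
  (b,0): 0.04·ln(0.4444) = -0.0324
  (b,1): 0.09·ln(2.3077) = 0.0753
  (b,2): 0.17·ln(0.9942) = -0.0010
  (c,0): 0.06·ln(0.5405) = -0.0369
  (c,1): 0.03·ln(0.6237) = -0.0142
  (c,2): 0.28·ln(1.3276) = 0.0794
Sum = 0.142 nats.

0.142 nats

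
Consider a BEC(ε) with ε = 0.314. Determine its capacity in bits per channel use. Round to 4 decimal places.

0.6860 bits

Binary erasure channel: capacity C = 1 − ε.
C = 1 − 0.314 = 0.6860 bits per channel use.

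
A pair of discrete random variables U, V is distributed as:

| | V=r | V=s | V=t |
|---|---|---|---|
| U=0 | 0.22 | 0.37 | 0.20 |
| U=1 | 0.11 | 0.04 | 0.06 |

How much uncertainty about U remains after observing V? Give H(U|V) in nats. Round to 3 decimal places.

0.482 nats

Marginals: p(U) = (0.7900, 0.2100), p(V) = (0.3300, 0.4100, 0.2600).
H(U|V) = Σ p(V) · H(U|V=·).
  V=r: p=0.3300, H(U|V=r) = 0.6365
  V=s: p=0.4100, H(U|V=s) = 0.3197
  V=t: p=0.2600, H(U|V=t) = 0.5402
Weighted sum = 0.482 nats.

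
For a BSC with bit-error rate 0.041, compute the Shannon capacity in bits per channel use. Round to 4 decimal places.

0.7531 bits

Binary symmetric channel: C = 1 − h₂(ε) where h₂ is the binary entropy function.
h₂(0.041) = −0.041·log₂0.041 − 0.959·log₂0.959 = 0.2469.
C = 1 − 0.2469 = 0.7531 bits per channel use.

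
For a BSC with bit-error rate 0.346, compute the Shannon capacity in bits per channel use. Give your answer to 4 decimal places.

Binary symmetric channel: C = 1 − h₂(ε) where h₂ is the binary entropy function.
h₂(0.346) = −0.346·log₂0.346 − 0.654·log₂0.654 = 0.9304.
C = 1 − 0.9304 = 0.0696 bits per channel use.

0.0696 bits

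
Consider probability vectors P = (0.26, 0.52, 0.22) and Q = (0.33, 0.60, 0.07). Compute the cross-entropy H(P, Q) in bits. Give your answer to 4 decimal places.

H(P,Q) = −Σ p·log₂ q.
  −0.26·log₂(0.33) = 0.41586
  −0.52·log₂(0.60) = 0.38322
  −0.22·log₂(0.07) = 0.84403
H(P,Q) = 1.6431 bits.

1.6431 bits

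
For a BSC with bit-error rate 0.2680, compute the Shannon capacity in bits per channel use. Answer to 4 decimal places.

0.1614 bits

Binary symmetric channel: C = 1 − h₂(ε) where h₂ is the binary entropy function.
h₂(0.2680) = −0.2680·log₂0.2680 − 0.7320·log₂0.7320 = 0.8386.
C = 1 − 0.8386 = 0.1614 bits per channel use.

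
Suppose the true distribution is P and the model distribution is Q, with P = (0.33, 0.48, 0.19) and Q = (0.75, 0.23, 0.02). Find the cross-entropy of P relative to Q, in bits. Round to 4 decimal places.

H(P,Q) = −Σ p·log₂ q.
  −0.33·log₂(0.75) = 0.13696
  −0.48·log₂(0.23) = 1.01774
  −0.19·log₂(0.02) = 1.07233
H(P,Q) = 2.2270 bits.

2.2270 bits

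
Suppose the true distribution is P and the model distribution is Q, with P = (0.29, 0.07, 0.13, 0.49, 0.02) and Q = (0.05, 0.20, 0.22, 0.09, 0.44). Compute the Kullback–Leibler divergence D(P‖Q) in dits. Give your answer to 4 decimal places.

D(P‖Q) = Σ p·log₁₀(p/q).
  0.29·log₁₀(0.29/0.05) = 0.22139
  0.07·log₁₀(0.07/0.20) = -0.03192
  0.13·log₁₀(0.13/0.22) = -0.02970
  0.49·log₁₀(0.49/0.09) = 0.36062
  0.02·log₁₀(0.02/0.44) = -0.02685
D(P‖Q) = 0.4935 dits.

0.4935 dits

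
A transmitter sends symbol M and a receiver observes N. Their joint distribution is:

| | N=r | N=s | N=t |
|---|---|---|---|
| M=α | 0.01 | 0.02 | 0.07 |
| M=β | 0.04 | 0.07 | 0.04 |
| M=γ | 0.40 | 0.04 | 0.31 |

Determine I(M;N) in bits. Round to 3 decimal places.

Marginals: p(M) = (0.1000, 0.1500, 0.7500), p(N) = (0.4500, 0.1300, 0.4200).
I(M;N) = Σ p(x,y)·log₂[p(x,y)/(p(x)p(y))].
  (α,r): 0.01·log₂(0.2222) = -0.0217
  (α,s): 0.02·log₂(1.5385) = 0.0124
  (α,t): 0.07·log₂(1.6667) = 0.0516
  (β,r): 0.04·log₂(0.5926) = -0.0302
  (β,s): 0.07·log₂(3.5897) = 0.1291
  (β,t): 0.04·log₂(0.6349) = -0.0262
  (γ,r): 0.40·log₂(1.1852) = 0.0980
  (γ,s): 0.04·log₂(0.4103) = -0.0514
  (γ,t): 0.31·log₂(0.9841) = -0.0072
Sum = 0.154 bits.

0.154 bits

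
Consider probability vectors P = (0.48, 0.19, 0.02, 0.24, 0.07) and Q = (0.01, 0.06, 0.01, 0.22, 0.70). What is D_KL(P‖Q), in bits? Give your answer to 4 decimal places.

2.8143 bits

D(P‖Q) = Σ p·log₂(p/q).
  0.48·log₂(0.48/0.01) = 2.68078
  0.19·log₂(0.19/0.06) = 0.31596
  0.02·log₂(0.02/0.01) = 0.02000
  0.24·log₂(0.24/0.22) = 0.03013
  0.07·log₂(0.07/0.70) = -0.23253
D(P‖Q) = 2.8143 bits.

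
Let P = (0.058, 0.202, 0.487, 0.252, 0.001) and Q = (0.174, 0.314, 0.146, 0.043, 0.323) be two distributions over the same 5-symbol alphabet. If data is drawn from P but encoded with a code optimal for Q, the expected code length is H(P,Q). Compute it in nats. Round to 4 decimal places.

H(P,Q) = −Σ p·ln q.
  −0.058·ln(0.174) = 0.10142
  −0.202·ln(0.314) = 0.23399
  −0.487·ln(0.146) = 0.93706
  −0.252·ln(0.043) = 0.79293
  −0.001·ln(0.323) = 0.00113
H(P,Q) = 2.0665 nats.

2.0665 nats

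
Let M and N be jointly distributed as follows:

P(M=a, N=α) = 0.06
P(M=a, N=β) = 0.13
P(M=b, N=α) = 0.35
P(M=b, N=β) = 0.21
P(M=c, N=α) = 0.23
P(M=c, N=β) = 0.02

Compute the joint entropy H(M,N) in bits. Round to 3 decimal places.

H(M,N) = −Σ p(x,y)·log₂ p(x,y) over all 6 cells.
  cell (a,α): −0.06·log₂0.06 = 0.2435
  cell (a,β): −0.13·log₂0.13 = 0.3826
  cell (b,α): −0.35·log₂0.35 = 0.5301
  cell (b,β): −0.21·log₂0.21 = 0.4728
  cell (c,α): −0.23·log₂0.23 = 0.4877
  cell (c,β): −0.02·log₂0.02 = 0.1129
Sum = 2.230 bits.

2.230 bits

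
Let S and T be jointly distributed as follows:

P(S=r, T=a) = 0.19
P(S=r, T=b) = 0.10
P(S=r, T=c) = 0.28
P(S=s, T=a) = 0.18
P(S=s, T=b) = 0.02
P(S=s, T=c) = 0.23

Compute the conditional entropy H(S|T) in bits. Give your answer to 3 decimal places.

Marginals: p(S) = (0.5700, 0.4300), p(T) = (0.3700, 0.1200, 0.5100).
H(S|T) = Σ p(T) · H(S|T=·).
  T=a: p=0.3700, H(S|T=a) = 0.9995
  T=b: p=0.1200, H(S|T=b) = 0.6500
  T=c: p=0.5100, H(S|T=c) = 0.9931
Weighted sum = 0.954 bits.

0.954 bits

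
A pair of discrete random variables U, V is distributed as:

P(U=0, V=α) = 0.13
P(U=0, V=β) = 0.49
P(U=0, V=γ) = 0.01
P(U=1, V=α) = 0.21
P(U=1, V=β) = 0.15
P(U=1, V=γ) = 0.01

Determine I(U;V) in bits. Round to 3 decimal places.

0.102 bits

Marginals: p(U) = (0.6300, 0.3700), p(V) = (0.3400, 0.6400, 0.0200).
I(U;V) = Σ p(x,y)·log₂[p(x,y)/(p(x)p(y))].
  (0,α): 0.13·log₂(0.6069) = -0.0937
  (0,β): 0.49·log₂(1.2153) = 0.1378
  (0,γ): 0.01·log₂(0.7937) = -0.0033
  (1,α): 0.21·log₂(1.6693) = 0.1552
  (1,β): 0.15·log₂(0.6334) = -0.0988
  (1,γ): 0.01·log₂(1.3514) = 0.0043
Sum = 0.102 bits.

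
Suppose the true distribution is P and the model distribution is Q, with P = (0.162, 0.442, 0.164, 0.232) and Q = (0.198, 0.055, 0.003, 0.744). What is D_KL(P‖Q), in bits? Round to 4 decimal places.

D(P‖Q) = Σ p·log₂(p/q).
  0.162·log₂(0.162/0.198) = -0.04690
  0.442·log₂(0.442/0.055) = 1.32889
  0.164·log₂(0.164/0.003) = 0.94670
  0.232·log₂(0.232/0.744) = -0.39003
D(P‖Q) = 1.8387 bits.

1.8387 bits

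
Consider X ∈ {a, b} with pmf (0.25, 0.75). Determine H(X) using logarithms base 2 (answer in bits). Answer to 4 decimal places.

0.8113 bits

H(X) = −Σ p·log₂ p.
  −(0.25)·log₂(0.25) = 0.50000
  −(0.75)·log₂(0.75) = 0.31128
Sum: 0.50000 + 0.31128 = 0.8113 bits.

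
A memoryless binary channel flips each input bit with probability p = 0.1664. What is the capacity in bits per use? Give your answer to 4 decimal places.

Binary symmetric channel: C = 1 − h₂(ε) where h₂ is the binary entropy function.
h₂(0.1664) = −0.1664·log₂0.1664 − 0.8336·log₂0.8336 = 0.6494.
C = 1 − 0.6494 = 0.3506 bits per channel use.

0.3506 bits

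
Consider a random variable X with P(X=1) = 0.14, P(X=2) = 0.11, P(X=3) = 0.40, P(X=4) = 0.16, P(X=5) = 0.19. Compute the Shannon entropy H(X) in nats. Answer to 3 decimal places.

1.493 nats

H(X) = −Σ p·ln p.
  −(0.14)·ln(0.14) = 0.2753
  −(0.11)·ln(0.11) = 0.2428
  −(0.40)·ln(0.40) = 0.3665
  −(0.16)·ln(0.16) = 0.2932
  −(0.19)·ln(0.19) = 0.3155
Sum: 0.2753 + 0.2428 + 0.3665 + 0.2932 + 0.3155 = 1.493 nats.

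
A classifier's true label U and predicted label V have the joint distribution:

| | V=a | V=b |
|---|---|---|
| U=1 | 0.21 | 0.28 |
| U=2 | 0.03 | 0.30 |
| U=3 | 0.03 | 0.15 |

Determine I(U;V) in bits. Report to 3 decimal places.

Marginals: p(U) = (0.4900, 0.3300, 0.1800), p(V) = (0.2700, 0.7300).
I(U;V) = H(U) + H(V) − H(U,V).
H(U) = 1.4774, H(V) = 0.8415, H(U,V) = 2.2222.
I(U;V) = 1.4774 + 0.8415 − 2.2222 = 0.097 bits.

0.097 bits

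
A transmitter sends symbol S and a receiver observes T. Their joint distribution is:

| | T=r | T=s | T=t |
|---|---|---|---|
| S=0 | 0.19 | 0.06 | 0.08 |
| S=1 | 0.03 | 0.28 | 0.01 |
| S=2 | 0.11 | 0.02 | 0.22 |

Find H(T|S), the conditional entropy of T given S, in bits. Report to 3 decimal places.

1.082 bits

Marginals: p(S) = (0.3300, 0.3200, 0.3500), p(T) = (0.3300, 0.3600, 0.3100).
H(T|S) = Σ p(S) · H(T|S=·).
  S=0: p=0.3300, H(T|S=0) = 1.4014
  S=1: p=0.3200, H(T|S=1) = 0.6450
  S=2: p=0.3500, H(T|S=2) = 1.1818
Weighted sum = 1.082 bits.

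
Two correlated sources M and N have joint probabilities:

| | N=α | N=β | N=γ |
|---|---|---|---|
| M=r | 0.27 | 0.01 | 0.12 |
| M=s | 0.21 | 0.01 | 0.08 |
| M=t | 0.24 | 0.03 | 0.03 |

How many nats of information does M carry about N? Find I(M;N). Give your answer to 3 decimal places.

Marginals: p(M) = (0.4000, 0.3000, 0.3000), p(N) = (0.7200, 0.0500, 0.2300).
I(M;N) = H(M) + H(N) − H(M,N).
H(M) = 1.0889, H(N) = 0.7243, H(M,N) = 1.7828.
I(M;N) = 1.0889 + 0.7243 − 1.7828 = 0.030 nats.

0.030 nats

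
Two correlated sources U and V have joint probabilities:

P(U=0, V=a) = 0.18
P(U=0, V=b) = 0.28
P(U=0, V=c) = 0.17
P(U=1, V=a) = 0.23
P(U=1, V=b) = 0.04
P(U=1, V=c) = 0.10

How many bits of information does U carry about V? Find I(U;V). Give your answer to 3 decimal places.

0.114 bits

Marginals: p(U) = (0.6300, 0.3700), p(V) = (0.4100, 0.3200, 0.2700).
I(U;V) = H(U) + H(V) − H(U,V).
H(U) = 0.9507, H(V) = 1.5634, H(U,V) = 2.3997.
I(U;V) = 0.9507 + 1.5634 − 2.3997 = 0.114 bits.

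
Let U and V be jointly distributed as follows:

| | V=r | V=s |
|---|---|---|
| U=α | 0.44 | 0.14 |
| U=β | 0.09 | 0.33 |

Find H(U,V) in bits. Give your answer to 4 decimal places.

1.7587 bits

H(U,V) = −Σ p(x,y)·log₂ p(x,y) over all 4 cells.
  cell (α,r): −0.44·log₂0.44 = 0.52115
  cell (α,s): −0.14·log₂0.14 = 0.39711
  cell (β,r): −0.09·log₂0.09 = 0.31265
  cell (β,s): −0.33·log₂0.33 = 0.52782
Sum = 1.7587 bits.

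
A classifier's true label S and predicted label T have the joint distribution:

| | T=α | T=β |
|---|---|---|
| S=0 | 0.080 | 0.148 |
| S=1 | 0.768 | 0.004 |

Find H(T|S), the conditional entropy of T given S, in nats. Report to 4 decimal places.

Marginals: p(S) = (0.2280, 0.7720), p(T) = (0.8480, 0.1520).
H(T|S) = Σ p(S) · H(T|S=·).
  S=0: p=0.2280, H(T|S=0) = 0.6480
  S=1: p=0.7720, H(T|S=1) = 0.0324
Weighted sum = 0.1728 nats.

0.1728 nats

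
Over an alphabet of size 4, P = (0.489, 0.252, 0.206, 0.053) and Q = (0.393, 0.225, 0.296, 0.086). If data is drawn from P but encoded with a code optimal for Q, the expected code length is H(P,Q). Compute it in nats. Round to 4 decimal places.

1.2134 nats

H(P,Q) = −Σ p·ln q.
  −0.489·ln(0.393) = 0.45670
  −0.252·ln(0.225) = 0.37590
  −0.206·ln(0.296) = 0.25078
  −0.053·ln(0.086) = 0.13003
H(P,Q) = 1.2134 nats.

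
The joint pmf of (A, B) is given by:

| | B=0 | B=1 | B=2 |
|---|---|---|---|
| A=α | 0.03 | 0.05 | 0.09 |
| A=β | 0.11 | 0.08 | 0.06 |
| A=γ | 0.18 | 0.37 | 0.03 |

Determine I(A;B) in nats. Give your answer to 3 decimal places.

Marginals: p(A) = (0.1700, 0.2500, 0.5800), p(B) = (0.3200, 0.5000, 0.1800).
I(A;B) = Σ p(x,y)·ln[p(x,y)/(p(x)p(y))].
  (α,0): 0.03·ln(0.5515) = -0.0179
  (α,1): 0.05·ln(0.5882) = -0.0265
  (α,2): 0.09·ln(2.9412) = 0.0971
  (β,0): 0.11·ln(1.3750) = 0.0350
  (β,1): 0.08·ln(0.6400) = -0.0357
  (β,2): 0.06·ln(1.3333) = 0.0173
  (γ,0): 0.18·ln(0.9698) = -0.0055
  (γ,1): 0.37·ln(1.2759) = 0.0901
  (γ,2): 0.03·ln(0.2874) = -0.0374
Sum = 0.117 nats.

0.117 nats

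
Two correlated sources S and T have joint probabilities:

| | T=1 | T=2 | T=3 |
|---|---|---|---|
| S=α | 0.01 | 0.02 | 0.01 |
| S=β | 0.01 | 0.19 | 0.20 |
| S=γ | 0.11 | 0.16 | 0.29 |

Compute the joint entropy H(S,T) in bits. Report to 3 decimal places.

2.523 bits

H(S,T) = −Σ p(x,y)·log₂ p(x,y) over all 9 cells.
  cell (α,1): −0.01·log₂0.01 = 0.0664
  cell (α,2): −0.02·log₂0.02 = 0.1129
  cell (α,3): −0.01·log₂0.01 = 0.0664
  cell (β,1): −0.01·log₂0.01 = 0.0664
  cell (β,2): −0.19·log₂0.19 = 0.4552
  cell (β,3): −0.20·log₂0.20 = 0.4644
  cell (γ,1): −0.11·log₂0.11 = 0.3503
  cell (γ,2): −0.16·log₂0.16 = 0.4230
  cell (γ,3): −0.29·log₂0.29 = 0.5179
Sum = 2.523 bits.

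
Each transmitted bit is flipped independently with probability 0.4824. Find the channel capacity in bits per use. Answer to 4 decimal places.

0.0009 bits

Binary symmetric channel: C = 1 − h₂(ε) where h₂ is the binary entropy function.
h₂(0.4824) = −0.4824·log₂0.4824 − 0.5176·log₂0.5176 = 0.9991.
C = 1 − 0.9991 = 0.0009 bits per channel use.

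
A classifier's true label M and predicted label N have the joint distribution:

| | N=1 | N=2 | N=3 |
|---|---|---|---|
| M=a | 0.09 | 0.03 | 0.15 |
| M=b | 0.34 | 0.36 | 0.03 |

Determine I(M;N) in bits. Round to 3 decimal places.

0.254 bits

Marginals: p(M) = (0.2700, 0.7300), p(N) = (0.4300, 0.3900, 0.1800).
I(M;N) = Σ p(x,y)·log₂[p(x,y)/(p(x)p(y))].
  (a,1): 0.09·log₂(0.7752) = -0.0331
  (a,2): 0.03·log₂(0.2849) = -0.0543
  (a,3): 0.15·log₂(3.0864) = 0.2439
  (b,1): 0.34·log₂(1.0831) = 0.0392
  (b,2): 0.36·log₂(1.2645) = 0.1219
  (b,3): 0.03·log₂(0.2283) = -0.0639
Sum = 0.254 bits.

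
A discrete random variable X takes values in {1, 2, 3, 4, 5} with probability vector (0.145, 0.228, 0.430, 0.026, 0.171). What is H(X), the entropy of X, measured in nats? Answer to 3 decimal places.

1.377 nats

H(X) = −Σ p·ln p.
  −(0.145)·ln(0.145) = 0.2800
  −(0.228)·ln(0.228) = 0.3371
  −(0.430)·ln(0.430) = 0.3629
  −(0.026)·ln(0.026) = 0.0949
  −(0.171)·ln(0.171) = 0.3020
Sum: 0.2800 + 0.3371 + 0.3629 + 0.0949 + 0.3020 = 1.377 nats.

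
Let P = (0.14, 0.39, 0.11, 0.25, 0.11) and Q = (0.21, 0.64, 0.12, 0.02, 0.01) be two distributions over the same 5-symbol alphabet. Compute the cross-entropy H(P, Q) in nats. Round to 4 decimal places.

H(P,Q) = −Σ p·ln q.
  −0.14·ln(0.21) = 0.21849
  −0.39·ln(0.64) = 0.17405
  −0.11·ln(0.12) = 0.23323
  −0.25·ln(0.02) = 0.97801
  −0.11·ln(0.01) = 0.50657
H(P,Q) = 2.1103 nats.

2.1103 nats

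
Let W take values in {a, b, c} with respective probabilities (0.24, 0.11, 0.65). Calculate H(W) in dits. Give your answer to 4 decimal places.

H(W) = −Σ p·log₁₀ p.
  −(0.24)·log₁₀(0.24) = 0.14875
  −(0.11)·log₁₀(0.11) = 0.10545
  −(0.65)·log₁₀(0.65) = 0.12161
Sum: 0.14875 + 0.10545 + 0.12161 = 0.3758 dits.

0.3758 dits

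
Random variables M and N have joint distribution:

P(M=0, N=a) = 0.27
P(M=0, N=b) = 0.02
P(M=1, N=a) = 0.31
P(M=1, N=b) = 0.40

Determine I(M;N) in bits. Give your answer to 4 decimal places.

0.1747 bits

Marginals: p(M) = (0.2900, 0.7100), p(N) = (0.5800, 0.4200).
I(M;N) = Σ p(x,y)·log₂[p(x,y)/(p(x)p(y))].
  (0,a): 0.27·log₂(1.6052) = 0.18435
  (0,b): 0.02·log₂(0.1642) = -0.05213
  (1,a): 0.31·log₂(0.7528) = -0.12700
  (1,b): 0.40·log₂(1.3414) = 0.16949
Sum = 0.1747 bits.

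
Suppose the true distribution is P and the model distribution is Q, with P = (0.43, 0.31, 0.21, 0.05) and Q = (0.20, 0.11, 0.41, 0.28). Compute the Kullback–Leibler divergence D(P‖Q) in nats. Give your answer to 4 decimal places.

D(P‖Q) = Σ p·ln(p/q).
  0.43·ln(0.43/0.20) = 0.32915
  0.31·ln(0.31/0.11) = 0.32119
  0.21·ln(0.21/0.41) = -0.14050
  0.05·ln(0.05/0.28) = -0.08614
D(P‖Q) = 0.4237 nats.

0.4237 nats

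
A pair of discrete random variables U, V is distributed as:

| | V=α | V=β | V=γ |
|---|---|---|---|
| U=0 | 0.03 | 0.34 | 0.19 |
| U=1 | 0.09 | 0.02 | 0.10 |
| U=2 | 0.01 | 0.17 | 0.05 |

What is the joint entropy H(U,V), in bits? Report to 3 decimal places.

H(U,V) = −Σ p(x,y)·log₂ p(x,y) over all 9 cells.
  cell (0,α): −0.03·log₂0.03 = 0.1518
  cell (0,β): −0.34·log₂0.34 = 0.5292
  cell (0,γ): −0.19·log₂0.19 = 0.4552
  cell (1,α): −0.09·log₂0.09 = 0.3127
  cell (1,β): −0.02·log₂0.02 = 0.1129
  cell (1,γ): −0.10·log₂0.10 = 0.3322
  cell (2,α): −0.01·log₂0.01 = 0.0664
  cell (2,β): −0.17·log₂0.17 = 0.4346
  cell (2,γ): −0.05·log₂0.05 = 0.2161
Sum = 2.611 bits.

2.611 bits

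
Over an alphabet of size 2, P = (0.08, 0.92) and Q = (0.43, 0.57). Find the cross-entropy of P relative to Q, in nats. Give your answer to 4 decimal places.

0.5847 nats

H(P,Q) = −Σ p·ln q.
  −0.08·ln(0.43) = 0.06752
  −0.92·ln(0.57) = 0.51715
H(P,Q) = 0.5847 nats.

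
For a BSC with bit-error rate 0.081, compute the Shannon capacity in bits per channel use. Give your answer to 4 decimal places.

0.5943 bits

Binary symmetric channel: C = 1 − h₂(ε) where h₂ is the binary entropy function.
h₂(0.081) = −0.081·log₂0.081 − 0.919·log₂0.919 = 0.4057.
C = 1 − 0.4057 = 0.5943 bits per channel use.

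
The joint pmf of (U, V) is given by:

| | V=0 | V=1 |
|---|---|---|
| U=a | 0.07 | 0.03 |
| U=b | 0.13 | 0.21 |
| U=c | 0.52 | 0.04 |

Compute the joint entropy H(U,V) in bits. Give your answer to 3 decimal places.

1.952 bits

H(U,V) = −Σ p(x,y)·log₂ p(x,y) over all 6 cells.
  cell (a,0): −0.07·log₂0.07 = 0.2686
  cell (a,1): −0.03·log₂0.03 = 0.1518
  cell (b,0): −0.13·log₂0.13 = 0.3826
  cell (b,1): −0.21·log₂0.21 = 0.4728
  cell (c,0): −0.52·log₂0.52 = 0.4906
  cell (c,1): −0.04·log₂0.04 = 0.1858
Sum = 1.952 bits.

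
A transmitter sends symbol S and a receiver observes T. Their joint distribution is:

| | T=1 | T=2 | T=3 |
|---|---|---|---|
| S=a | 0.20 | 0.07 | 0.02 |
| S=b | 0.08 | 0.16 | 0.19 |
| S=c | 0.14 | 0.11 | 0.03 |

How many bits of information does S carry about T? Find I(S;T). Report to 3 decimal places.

Marginals: p(S) = (0.2900, 0.4300, 0.2800), p(T) = (0.4200, 0.3400, 0.2400).
I(S;T) = Σ p(x,y)·log₂[p(x,y)/(p(x)p(y))].
  (a,1): 0.20·log₂(1.6420) = 0.1431
  (a,2): 0.07·log₂(0.7099) = -0.0346
  (a,3): 0.02·log₂(0.2874) = -0.0360
  (b,1): 0.08·log₂(0.4430) = -0.0940
  (b,2): 0.16·log₂(1.0944) = 0.0208
  (b,3): 0.19·log₂(1.8411) = 0.1673
  (c,1): 0.14·log₂(1.1905) = 0.0352
  (c,2): 0.11·log₂(1.1555) = 0.0229
  (c,3): 0.03·log₂(0.4464) = -0.0349
Sum = 0.190 bits.

0.190 bits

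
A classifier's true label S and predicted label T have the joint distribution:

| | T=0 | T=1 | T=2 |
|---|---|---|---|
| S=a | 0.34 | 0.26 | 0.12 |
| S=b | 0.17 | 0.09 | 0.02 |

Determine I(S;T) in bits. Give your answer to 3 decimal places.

0.016 bits

Marginals: p(S) = (0.7200, 0.2800), p(T) = (0.5100, 0.3500, 0.1400).
I(S;T) = Σ p(x,y)·log₂[p(x,y)/(p(x)p(y))].
  (a,0): 0.34·log₂(0.9259) = -0.0378
  (a,1): 0.26·log₂(1.0317) = 0.0117
  (a,2): 0.12·log₂(1.1905) = 0.0302
  (b,0): 0.17·log₂(1.1905) = 0.0428
  (b,1): 0.09·log₂(0.9184) = -0.0111
  (b,2): 0.02·log₂(0.5102) = -0.0194
Sum = 0.016 bits.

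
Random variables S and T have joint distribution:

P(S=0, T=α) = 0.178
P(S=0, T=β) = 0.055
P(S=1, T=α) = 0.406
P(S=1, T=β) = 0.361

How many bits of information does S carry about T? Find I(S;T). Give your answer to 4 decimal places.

0.0307 bits

Marginals: p(S) = (0.2330, 0.7670), p(T) = (0.5840, 0.4160).
I(S;T) = H(S) + H(T) − H(S,T).
H(S) = 0.7832, H(T) = 0.9795, H(S,T) = 1.7320.
I(S;T) = 0.7832 + 0.9795 − 1.7320 = 0.0307 bits.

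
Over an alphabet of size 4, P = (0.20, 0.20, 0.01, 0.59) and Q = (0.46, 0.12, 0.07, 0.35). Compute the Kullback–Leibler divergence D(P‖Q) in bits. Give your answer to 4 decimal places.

0.3235 bits

D(P‖Q) = Σ p·log₂(p/q).
  0.20·log₂(0.20/0.46) = -0.24033
  0.20·log₂(0.20/0.12) = 0.14739
  0.01·log₂(0.01/0.07) = -0.02807
  0.59·log₂(0.59/0.35) = 0.44448
D(P‖Q) = 0.3235 bits.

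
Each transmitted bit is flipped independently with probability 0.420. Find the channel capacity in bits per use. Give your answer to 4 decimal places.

0.0185 bits

Binary symmetric channel: C = 1 − h₂(ε) where h₂ is the binary entropy function.
h₂(0.420) = −0.420·log₂0.420 − 0.580·log₂0.580 = 0.9815.
C = 1 − 0.9815 = 0.0185 bits per channel use.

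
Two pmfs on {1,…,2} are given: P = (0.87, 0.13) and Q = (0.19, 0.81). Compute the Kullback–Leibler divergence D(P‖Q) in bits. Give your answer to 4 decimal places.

1.5665 bits

D(P‖Q) = Σ p·log₂(p/q).
  0.87·log₂(0.87/0.19) = 1.90966
  0.13·log₂(0.13/0.81) = -0.34312
D(P‖Q) = 1.5665 bits.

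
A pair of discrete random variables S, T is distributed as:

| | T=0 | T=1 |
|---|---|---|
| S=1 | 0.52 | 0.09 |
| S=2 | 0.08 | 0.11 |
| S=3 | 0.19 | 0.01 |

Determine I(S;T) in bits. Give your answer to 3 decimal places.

0.129 bits

Marginals: p(S) = (0.6100, 0.1900, 0.2000), p(T) = (0.7900, 0.2100).
I(S;T) = Σ p(x,y)·log₂[p(x,y)/(p(x)p(y))].
  (1,0): 0.52·log₂(1.0791) = 0.0571
  (1,1): 0.09·log₂(0.7026) = -0.0458
  (2,0): 0.08·log₂(0.5330) = -0.0726
  (2,1): 0.11·log₂(2.7569) = 0.1609
  (3,0): 0.19·log₂(1.2025) = 0.0506
  (3,1): 0.01·log₂(0.2381) = -0.0207
Sum = 0.129 bits.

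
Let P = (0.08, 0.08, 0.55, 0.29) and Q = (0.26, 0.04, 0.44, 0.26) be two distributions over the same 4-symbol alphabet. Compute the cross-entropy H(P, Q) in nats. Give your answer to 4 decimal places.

H(P,Q) = −Σ p·ln q.
  −0.08·ln(0.26) = 0.10777
  −0.08·ln(0.04) = 0.25751
  −0.55·ln(0.44) = 0.45154
  −0.29·ln(0.26) = 0.39065
H(P,Q) = 1.2075 nats.

1.2075 nats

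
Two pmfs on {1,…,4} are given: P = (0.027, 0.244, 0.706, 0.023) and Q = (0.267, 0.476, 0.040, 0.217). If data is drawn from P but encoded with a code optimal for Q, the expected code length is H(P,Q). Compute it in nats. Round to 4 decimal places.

2.5245 nats

H(P,Q) = −Σ p·ln q.
  −0.027·ln(0.267) = 0.03565
  −0.244·ln(0.476) = 0.18113
  −0.706·ln(0.040) = 2.27253
  −0.023·ln(0.217) = 0.03514
H(P,Q) = 2.5245 nats.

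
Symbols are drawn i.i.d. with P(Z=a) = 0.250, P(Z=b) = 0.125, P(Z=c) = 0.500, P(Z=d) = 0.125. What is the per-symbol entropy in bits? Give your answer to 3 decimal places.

1.750 bits

H(Z) = −Σ p·log₂ p.
  −(0.250)·log₂(0.250) = 0.5000
  −(0.125)·log₂(0.125) = 0.3750
  −(0.500)·log₂(0.500) = 0.5000
  −(0.125)·log₂(0.125) = 0.3750
Sum: 0.5000 + 0.3750 + 0.5000 + 0.3750 = 1.750 bits.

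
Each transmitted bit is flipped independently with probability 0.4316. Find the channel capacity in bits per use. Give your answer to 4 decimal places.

Binary symmetric channel: C = 1 − h₂(ε) where h₂ is the binary entropy function.
h₂(0.4316) = −0.4316·log₂0.4316 − 0.5684·log₂0.5684 = 0.9865.
C = 1 − 0.9865 = 0.0135 bits per channel use.

0.0135 bits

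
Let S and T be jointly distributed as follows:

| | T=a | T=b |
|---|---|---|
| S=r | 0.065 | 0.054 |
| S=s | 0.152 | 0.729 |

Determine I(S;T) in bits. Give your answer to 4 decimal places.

Marginals: p(S) = (0.1190, 0.8810), p(T) = (0.2170, 0.7830).
I(S;T) = Σ p(x,y)·log₂[p(x,y)/(p(x)p(y))].
  (r,a): 0.065·log₂(2.5171) = 0.08657
  (r,b): 0.054·log₂(0.5795) = -0.04250
  (s,a): 0.152·log₂(0.7951) = -0.05029
  (s,b): 0.729·log₂(1.0568) = 0.05810
Sum = 0.0519 bits.

0.0519 bits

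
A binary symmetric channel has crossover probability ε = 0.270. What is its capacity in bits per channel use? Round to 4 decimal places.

Binary symmetric channel: C = 1 − h₂(ε) where h₂ is the binary entropy function.
h₂(0.270) = −0.270·log₂0.270 − 0.730·log₂0.730 = 0.8415.
C = 1 − 0.8415 = 0.1585 bits per channel use.

0.1585 bits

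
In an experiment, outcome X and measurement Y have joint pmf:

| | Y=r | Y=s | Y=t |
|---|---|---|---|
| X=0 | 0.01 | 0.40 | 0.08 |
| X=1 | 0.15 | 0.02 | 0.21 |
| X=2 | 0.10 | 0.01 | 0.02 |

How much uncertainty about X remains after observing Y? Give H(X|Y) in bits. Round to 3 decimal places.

Marginals: p(X) = (0.4900, 0.3800, 0.1300), p(Y) = (0.2600, 0.4300, 0.3100).
H(X|Y) = Σ p(Y) · H(X|Y=·).
  Y=r: p=0.2600, H(X|Y=r) = 1.1688
  Y=s: p=0.4300, H(X|Y=s) = 0.4291
  Y=t: p=0.3100, H(X|Y=t) = 1.1400
Weighted sum = 0.842 bits.

0.842 bits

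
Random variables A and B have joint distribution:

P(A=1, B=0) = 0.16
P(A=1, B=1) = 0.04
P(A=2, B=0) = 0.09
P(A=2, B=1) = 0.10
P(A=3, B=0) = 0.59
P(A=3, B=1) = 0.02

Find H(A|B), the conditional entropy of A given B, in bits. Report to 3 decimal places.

Marginals: p(A) = (0.2000, 0.1900, 0.6100), p(B) = (0.8400, 0.1600).
H(A|B) = Σ p(B) · H(A|B=·).
  B=0: p=0.8400, H(A|B=0) = 1.1589
  B=1: p=0.1600, H(A|B=1) = 1.2988
Weighted sum = 1.181 bits.

1.181 bits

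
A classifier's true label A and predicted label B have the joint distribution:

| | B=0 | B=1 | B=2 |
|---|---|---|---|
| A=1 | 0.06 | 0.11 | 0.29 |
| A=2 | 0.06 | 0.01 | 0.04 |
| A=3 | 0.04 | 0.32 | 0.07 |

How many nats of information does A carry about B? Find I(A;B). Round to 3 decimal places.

Marginals: p(A) = (0.4600, 0.1100, 0.4300), p(B) = (0.1600, 0.4400, 0.4000).
I(A;B) = Σ p(x,y)·ln[p(x,y)/(p(x)p(y))].
  (1,0): 0.06·ln(0.8152) = -0.0123
  (1,1): 0.11·ln(0.5435) = -0.0671
  (1,2): 0.29·ln(1.5761) = 0.1319
  (2,0): 0.06·ln(3.4091) = 0.0736
  (2,1): 0.01·ln(0.2066) = -0.0158
  (2,2): 0.04·ln(0.9091) = -0.0038
  (3,0): 0.04·ln(0.5814) = -0.0217
  (3,1): 0.32·ln(1.6913) = 0.1682
  (3,2): 0.07·ln(0.4070) = -0.0629
Sum = 0.190 nats.

0.190 nats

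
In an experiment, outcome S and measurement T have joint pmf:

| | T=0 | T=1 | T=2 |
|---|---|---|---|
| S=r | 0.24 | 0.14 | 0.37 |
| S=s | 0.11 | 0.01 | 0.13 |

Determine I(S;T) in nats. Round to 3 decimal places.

Marginals: p(S) = (0.7500, 0.2500), p(T) = (0.3500, 0.1500, 0.5000).
I(S;T) = Σ p(x,y)·ln[p(x,y)/(p(x)p(y))].
  (r,0): 0.24·ln(0.9143) = -0.0215
  (r,1): 0.14·ln(1.2444) = 0.0306
  (r,2): 0.37·ln(0.9867) = -0.0050
  (s,0): 0.11·ln(1.2571) = 0.0252
  (s,1): 0.01·ln(0.2667) = -0.0132
  (s,2): 0.13·ln(1.0400) = 0.0051
Sum = 0.021 nats.

0.021 nats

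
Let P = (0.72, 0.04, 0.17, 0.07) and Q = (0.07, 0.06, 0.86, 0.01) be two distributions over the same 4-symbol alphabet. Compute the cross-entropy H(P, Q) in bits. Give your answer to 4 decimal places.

3.4267 bits

H(P,Q) = −Σ p·log₂ q.
  −0.72·log₂(0.07) = 2.76228
  −0.04·log₂(0.06) = 0.16236
  −0.17·log₂(0.86) = 0.03699
  −0.07·log₂(0.01) = 0.46507
H(P,Q) = 3.4267 bits.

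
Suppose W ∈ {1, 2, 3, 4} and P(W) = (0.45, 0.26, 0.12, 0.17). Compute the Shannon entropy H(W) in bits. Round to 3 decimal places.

1.825 bits

H(W) = −Σ p·log₂ p.
  −(0.45)·log₂(0.45) = 0.5184
  −(0.26)·log₂(0.26) = 0.5053
  −(0.12)·log₂(0.12) = 0.3671
  −(0.17)·log₂(0.17) = 0.4346
Sum: 0.5184 + 0.5053 + 0.3671 + 0.4346 = 1.825 bits.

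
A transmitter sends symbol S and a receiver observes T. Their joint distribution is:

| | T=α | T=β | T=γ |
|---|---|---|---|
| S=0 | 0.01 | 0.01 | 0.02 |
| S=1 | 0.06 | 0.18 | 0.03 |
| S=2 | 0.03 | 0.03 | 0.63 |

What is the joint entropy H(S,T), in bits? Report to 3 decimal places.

H(S,T) = −Σ p(x,y)·log₂ p(x,y) over all 9 cells.
  cell (0,α): −0.01·log₂0.01 = 0.0664
  cell (0,β): −0.01·log₂0.01 = 0.0664
  cell (0,γ): −0.02·log₂0.02 = 0.1129
  cell (1,α): −0.06·log₂0.06 = 0.2435
  cell (1,β): −0.18·log₂0.18 = 0.4453
  cell (1,γ): −0.03·log₂0.03 = 0.1518
  cell (2,α): −0.03·log₂0.03 = 0.1518
  cell (2,β): −0.03·log₂0.03 = 0.1518
  cell (2,γ): −0.63·log₂0.63 = 0.4199
Sum = 1.810 bits.

1.810 bits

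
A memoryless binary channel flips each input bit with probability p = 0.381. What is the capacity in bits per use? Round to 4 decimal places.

Binary symmetric channel: C = 1 − h₂(ε) where h₂ is the binary entropy function.
h₂(0.381) = −0.381·log₂0.381 − 0.619·log₂0.619 = 0.9587.
C = 1 − 0.9587 = 0.0413 bits per channel use.

0.0413 bits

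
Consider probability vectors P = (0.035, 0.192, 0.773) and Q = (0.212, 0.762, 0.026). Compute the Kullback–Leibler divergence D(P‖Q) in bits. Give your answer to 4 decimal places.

3.3102 bits

D(P‖Q) = Σ p·log₂(p/q).
  0.035·log₂(0.035/0.212) = -0.09095
  0.192·log₂(0.192/0.762) = -0.38183
  0.773·log₂(0.773/0.026) = 3.78297
D(P‖Q) = 3.3102 bits.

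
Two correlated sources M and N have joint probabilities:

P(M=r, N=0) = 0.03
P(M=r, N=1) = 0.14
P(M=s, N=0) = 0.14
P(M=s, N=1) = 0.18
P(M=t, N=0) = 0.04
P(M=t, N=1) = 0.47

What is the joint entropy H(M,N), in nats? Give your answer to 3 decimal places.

1.448 nats

H(M,N) = −Σ p(x,y)·ln p(x,y) over all 6 cells.
  cell (r,0): −0.03·ln0.03 = 0.1052
  cell (r,1): −0.14·ln0.14 = 0.2753
  cell (s,0): −0.14·ln0.14 = 0.2753
  cell (s,1): −0.18·ln0.18 = 0.3087
  cell (t,0): −0.04·ln0.04 = 0.1288
  cell (t,1): −0.47·ln0.47 = 0.3549
Sum = 1.448 nats.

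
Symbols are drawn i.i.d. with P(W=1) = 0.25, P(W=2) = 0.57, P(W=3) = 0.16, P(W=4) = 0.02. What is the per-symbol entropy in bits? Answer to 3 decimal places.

H(W) = −Σ p·log₂ p.
  −(0.25)·log₂(0.25) = 0.5000
  −(0.57)·log₂(0.57) = 0.4623
  −(0.16)·log₂(0.16) = 0.4230
  −(0.02)·log₂(0.02) = 0.1129
Sum: 0.5000 + 0.4623 + 0.4230 + 0.1129 = 1.498 bits.

1.498 bits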